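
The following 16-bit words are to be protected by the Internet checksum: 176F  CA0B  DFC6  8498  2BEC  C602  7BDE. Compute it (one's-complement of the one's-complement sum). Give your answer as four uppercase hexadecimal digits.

One's-complement addition (fold any carry out of bit 15 back into bit 0):
  0x176F + 0xCA0B = 0x0E17A
  0xE17A + 0xDFC6 = 0x1C140 → wrap carry → 0xC141
  0xC141 + 0x8498 = 0x145D9 → wrap carry → 0x45DA
  0x45DA + 0x2BEC = 0x071C6
  0x71C6 + 0xC602 = 0x137C8 → wrap carry → 0x37C9
  0x37C9 + 0x7BDE = 0x0B3A7
One's-complement sum = 0xB3A7.
Checksum = ~0xB3A7 & 0xFFFF = 0x4C58.

4C58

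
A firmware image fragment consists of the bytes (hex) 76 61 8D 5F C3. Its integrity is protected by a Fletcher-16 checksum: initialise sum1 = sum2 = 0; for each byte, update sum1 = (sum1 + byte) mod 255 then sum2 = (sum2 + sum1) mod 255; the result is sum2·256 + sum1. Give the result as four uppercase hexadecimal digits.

Running sums (mod 255):
  after byte 0 (76): sum1=118, sum2=118
  after byte 1 (61): sum1=215, sum2=78
  after byte 2 (8D): sum1=101, sum2=179
  after byte 3 (5F): sum1=196, sum2=120
  after byte 4 (C3): sum1=136, sum2=1
Checksum = sum2·256 + sum1 = 1·256 + 136 = 392 = 0x0188.

0188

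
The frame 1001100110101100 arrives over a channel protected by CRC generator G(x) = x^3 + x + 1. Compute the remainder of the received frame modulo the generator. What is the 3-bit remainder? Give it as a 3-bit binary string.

Modulo-2 division of 1001100110101100 by 1011:
  pos 0: 1001 XOR 1011 = 0010
  pos 2: 1010 XOR 1011 = 0001
  pos 5: 1011 XOR 1011 = 0000
  pos 10: 1011 XOR 1011 = 0000
Remainder = 000 (zero — the frame passes the CRC check).

000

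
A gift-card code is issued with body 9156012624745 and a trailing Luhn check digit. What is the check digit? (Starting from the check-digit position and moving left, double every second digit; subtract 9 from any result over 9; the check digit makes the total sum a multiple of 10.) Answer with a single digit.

Partial digits right→left: 5 4 7 4 2 6 2 1 0 6 5 1 9
Double every second digit counting from the check-digit position (so the 1st, 3rd, 5th, ... of the partial from the right).
  doubled (with −9 where >9): 1 5 4 4 0 1 9 → sum 24
  kept as-is: 4 4 6 1 6 1 → sum 22
Total = 24 + 22 = 46.
Check digit = (10 − (46 mod 10)) mod 10 = 4.

4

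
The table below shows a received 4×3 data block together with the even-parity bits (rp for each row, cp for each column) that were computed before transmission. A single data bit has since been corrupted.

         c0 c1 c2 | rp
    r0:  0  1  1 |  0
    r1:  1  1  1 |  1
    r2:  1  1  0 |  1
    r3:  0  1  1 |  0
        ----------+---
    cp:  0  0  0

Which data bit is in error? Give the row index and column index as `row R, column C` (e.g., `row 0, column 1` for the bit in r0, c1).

row 2, column 2

Recompute each row's even parity and compare to rp:
  r0: data parity 0, sent rp 0 → ok
  r1: data parity 1, sent rp 1 → ok
  r2: data parity 0, sent rp 1 → mismatch
  r3: data parity 0, sent rp 0 → ok
Recompute each column's even parity and compare to cp:
  c0: data parity 0, sent cp 0 → ok
  c1: data parity 0, sent cp 0 → ok
  c2: data parity 1, sent cp 0 → mismatch
Exactly one row (r2) and one column (c2) fail → the flipped bit is at their intersection.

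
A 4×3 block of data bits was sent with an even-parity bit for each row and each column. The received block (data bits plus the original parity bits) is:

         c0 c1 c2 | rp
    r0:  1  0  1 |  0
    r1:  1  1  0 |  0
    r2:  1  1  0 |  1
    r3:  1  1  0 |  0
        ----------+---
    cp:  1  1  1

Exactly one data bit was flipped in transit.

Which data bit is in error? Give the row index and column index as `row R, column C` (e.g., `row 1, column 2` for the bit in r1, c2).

Recompute each row's even parity and compare to rp:
  r0: data parity 0, sent rp 0 → ok
  r1: data parity 0, sent rp 0 → ok
  r2: data parity 0, sent rp 1 → mismatch
  r3: data parity 0, sent rp 0 → ok
Recompute each column's even parity and compare to cp:
  c0: data parity 0, sent cp 1 → mismatch
  c1: data parity 1, sent cp 1 → ok
  c2: data parity 1, sent cp 1 → ok
Exactly one row (r2) and one column (c0) fail → the flipped bit is at their intersection.

row 2, column 0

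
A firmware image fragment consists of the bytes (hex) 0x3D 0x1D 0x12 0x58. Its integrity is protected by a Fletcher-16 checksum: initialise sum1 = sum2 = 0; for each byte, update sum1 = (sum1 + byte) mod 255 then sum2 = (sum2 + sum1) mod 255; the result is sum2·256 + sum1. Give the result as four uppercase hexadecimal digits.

C8C4

Running sums (mod 255):
  after byte 0 (0x3D): sum1=61, sum2=61
  after byte 1 (0x1D): sum1=90, sum2=151
  after byte 2 (0x12): sum1=108, sum2=4
  after byte 3 (0x58): sum1=196, sum2=200
Checksum = sum2·256 + sum1 = 200·256 + 196 = 51396 = 0xC8C4.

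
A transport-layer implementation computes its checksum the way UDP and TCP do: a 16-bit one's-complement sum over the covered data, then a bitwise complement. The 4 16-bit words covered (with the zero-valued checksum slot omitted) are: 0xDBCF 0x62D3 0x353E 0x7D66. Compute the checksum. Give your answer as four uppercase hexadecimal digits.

0EB8

One's-complement addition (fold any carry out of bit 15 back into bit 0):
  0xDBCF + 0x62D3 = 0x13EA2 → wrap carry → 0x3EA3
  0x3EA3 + 0x353E = 0x073E1
  0x73E1 + 0x7D66 = 0x0F147
One's-complement sum = 0xF147.
Checksum = ~0xF147 & 0xFFFF = 0x0EB8.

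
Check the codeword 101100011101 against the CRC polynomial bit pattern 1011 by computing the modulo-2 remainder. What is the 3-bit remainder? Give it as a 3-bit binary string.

Modulo-2 division of 101100011101 by 1011:
  pos 0: 1011 XOR 1011 = 0000
  pos 7: 1110 XOR 1011 = 0101
  pos 8: 1011 XOR 1011 = 0000
Remainder = 000 (zero — the frame passes the CRC check).

000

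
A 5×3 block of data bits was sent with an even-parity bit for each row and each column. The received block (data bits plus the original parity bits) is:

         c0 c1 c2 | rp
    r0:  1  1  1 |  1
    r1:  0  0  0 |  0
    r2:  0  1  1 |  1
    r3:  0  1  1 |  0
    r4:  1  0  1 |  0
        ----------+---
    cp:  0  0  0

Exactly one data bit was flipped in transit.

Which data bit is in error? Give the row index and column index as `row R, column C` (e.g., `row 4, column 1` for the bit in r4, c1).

Recompute each row's even parity and compare to rp:
  r0: data parity 1, sent rp 1 → ok
  r1: data parity 0, sent rp 0 → ok
  r2: data parity 0, sent rp 1 → mismatch
  r3: data parity 0, sent rp 0 → ok
  r4: data parity 0, sent rp 0 → ok
Recompute each column's even parity and compare to cp:
  c0: data parity 0, sent cp 0 → ok
  c1: data parity 1, sent cp 0 → mismatch
  c2: data parity 0, sent cp 0 → ok
Exactly one row (r2) and one column (c1) fail → the flipped bit is at their intersection.

row 2, column 1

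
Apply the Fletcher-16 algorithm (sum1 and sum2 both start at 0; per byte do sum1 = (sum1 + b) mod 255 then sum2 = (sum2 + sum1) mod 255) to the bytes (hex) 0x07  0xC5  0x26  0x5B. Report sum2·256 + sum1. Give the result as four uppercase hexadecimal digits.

Running sums (mod 255):
  after byte 0 (0x07): sum1=7, sum2=7
  after byte 1 (0xC5): sum1=204, sum2=211
  after byte 2 (0x26): sum1=242, sum2=198
  after byte 3 (0x5B): sum1=78, sum2=21
Checksum = sum2·256 + sum1 = 21·256 + 78 = 5454 = 0x154E.

154E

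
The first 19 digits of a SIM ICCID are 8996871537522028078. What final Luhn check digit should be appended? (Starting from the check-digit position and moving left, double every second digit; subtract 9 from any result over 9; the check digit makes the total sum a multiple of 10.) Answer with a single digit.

Partial digits right→left: 8 7 0 8 2 0 2 2 5 7 3 5 1 7 8 6 9 9 8
Double every second digit counting from the check-digit position (so the 1st, 3rd, 5th, ... of the partial from the right).
  doubled (with −9 where >9): 7 0 4 4 1 6 2 7 9 7 → sum 47
  kept as-is: 7 8 0 2 7 5 7 6 9 → sum 51
Total = 47 + 51 = 98.
Check digit = (10 − (98 mod 10)) mod 10 = 2.

2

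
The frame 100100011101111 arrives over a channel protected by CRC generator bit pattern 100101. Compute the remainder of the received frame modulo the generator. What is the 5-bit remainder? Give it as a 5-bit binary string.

01110

Modulo-2 division of 100100011101111 by 100101:
  pos 0: 100100 XOR 100101 = 000001
  pos 5: 101110 XOR 100101 = 001011
  pos 7: 101111 XOR 100101 = 001010
  pos 9: 101011 XOR 100101 = 001110
Remainder = 01110 (nonzero — an error is detected).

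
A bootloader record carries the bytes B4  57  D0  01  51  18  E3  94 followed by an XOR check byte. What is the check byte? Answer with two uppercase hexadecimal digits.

XOR the bytes together:
  start with 0xB4
  0xB4 ⊕ 0x57 = 0xE3
  0xE3 ⊕ 0xD0 = 0x33
  0x33 ⊕ 0x01 = 0x32
  0x32 ⊕ 0x51 = 0x63
  0x63 ⊕ 0x18 = 0x7B
  0x7B ⊕ 0xE3 = 0x98
  0x98 ⊕ 0x94 = 0x0C

0C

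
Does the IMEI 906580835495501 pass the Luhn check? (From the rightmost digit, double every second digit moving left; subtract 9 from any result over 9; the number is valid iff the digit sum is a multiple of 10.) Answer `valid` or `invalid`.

invalid

From the right, keep odd positions and double even positions (subtract 9 from any doubled value over 9):
  doubled (positions 2,4,...): 0 1 8 6 0 1 0 → sum 16
  kept (positions 1,3,...): 1 5 9 5 8 8 6 9 → sum 51
Total = 67.
67 mod 10 = 7, so the number is invalid.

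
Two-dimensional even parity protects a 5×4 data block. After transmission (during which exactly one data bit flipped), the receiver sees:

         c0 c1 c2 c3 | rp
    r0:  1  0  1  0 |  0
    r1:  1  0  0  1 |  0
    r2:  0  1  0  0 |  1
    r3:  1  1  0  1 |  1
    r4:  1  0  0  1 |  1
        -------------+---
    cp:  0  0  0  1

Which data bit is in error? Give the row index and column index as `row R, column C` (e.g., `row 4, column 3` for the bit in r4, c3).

row 4, column 2

Recompute each row's even parity and compare to rp:
  r0: data parity 0, sent rp 0 → ok
  r1: data parity 0, sent rp 0 → ok
  r2: data parity 1, sent rp 1 → ok
  r3: data parity 1, sent rp 1 → ok
  r4: data parity 0, sent rp 1 → mismatch
Recompute each column's even parity and compare to cp:
  c0: data parity 0, sent cp 0 → ok
  c1: data parity 0, sent cp 0 → ok
  c2: data parity 1, sent cp 0 → mismatch
  c3: data parity 1, sent cp 1 → ok
Exactly one row (r4) and one column (c2) fail → the flipped bit is at their intersection.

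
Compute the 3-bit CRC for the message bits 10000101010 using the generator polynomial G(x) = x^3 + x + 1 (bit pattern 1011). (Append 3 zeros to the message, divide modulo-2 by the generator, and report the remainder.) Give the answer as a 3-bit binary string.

100

Append 3 zeros: 10000101010000. Divide by 1011 (XOR where the leading bit is 1):
  pos 0: 1000 XOR 1011 = 0011
  pos 2: 1101 XOR 1011 = 0110
  pos 3: 1100 XOR 1011 = 0111
  pos 4: 1111 XOR 1011 = 0100
  pos 5: 1000 XOR 1011 = 0011
  pos 7: 1110 XOR 1011 = 0101
  pos 8: 1010 XOR 1011 = 0001
Remainder (last 3 bits) = 100. This is the CRC / FCS.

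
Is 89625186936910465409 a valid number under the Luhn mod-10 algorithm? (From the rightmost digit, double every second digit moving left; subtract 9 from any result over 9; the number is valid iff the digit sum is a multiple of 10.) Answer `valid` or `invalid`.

valid

From the right, keep odd positions and double even positions (subtract 9 from any doubled value over 9):
  doubled (positions 2,4,...): 0 1 8 2 3 9 7 1 3 7 → sum 41
  kept (positions 1,3,...): 9 4 6 0 9 3 6 1 2 9 → sum 49
Total = 90.
90 mod 10 = 0, so the number is valid.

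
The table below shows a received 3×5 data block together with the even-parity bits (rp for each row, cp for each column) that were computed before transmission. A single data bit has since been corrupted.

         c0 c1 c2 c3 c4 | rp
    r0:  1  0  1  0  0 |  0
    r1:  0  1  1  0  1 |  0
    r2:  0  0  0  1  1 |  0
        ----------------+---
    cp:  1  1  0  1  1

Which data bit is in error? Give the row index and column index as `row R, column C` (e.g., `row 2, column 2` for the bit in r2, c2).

Recompute each row's even parity and compare to rp:
  r0: data parity 0, sent rp 0 → ok
  r1: data parity 1, sent rp 0 → mismatch
  r2: data parity 0, sent rp 0 → ok
Recompute each column's even parity and compare to cp:
  c0: data parity 1, sent cp 1 → ok
  c1: data parity 1, sent cp 1 → ok
  c2: data parity 0, sent cp 0 → ok
  c3: data parity 1, sent cp 1 → ok
  c4: data parity 0, sent cp 1 → mismatch
Exactly one row (r1) and one column (c4) fail → the flipped bit is at their intersection.

row 1, column 4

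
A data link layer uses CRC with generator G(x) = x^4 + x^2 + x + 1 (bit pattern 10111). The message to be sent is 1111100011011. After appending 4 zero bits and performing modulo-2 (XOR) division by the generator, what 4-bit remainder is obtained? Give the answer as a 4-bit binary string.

1000

Append 4 zeros: 11111000110110000. Divide by 10111 (XOR where the leading bit is 1):
  pos 0: 11111 XOR 10111 = 01000
  pos 1: 10000 XOR 10111 = 00111
  pos 3: 11100 XOR 10111 = 01011
  pos 4: 10111 XOR 10111 = 00000
  pos 9: 10110 XOR 10111 = 00001
Remainder (last 4 bits) = 1000. This is the CRC / FCS.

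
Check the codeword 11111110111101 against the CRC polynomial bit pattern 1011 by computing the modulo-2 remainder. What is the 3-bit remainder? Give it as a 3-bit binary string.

Modulo-2 division of 11111110111101 by 1011:
  pos 0: 1111 XOR 1011 = 0100
  pos 1: 1001 XOR 1011 = 0010
  pos 3: 1011 XOR 1011 = 0000
  pos 8: 1111 XOR 1011 = 0100
  pos 9: 1000 XOR 1011 = 0011
Remainder = 111 (nonzero — an error is detected).

111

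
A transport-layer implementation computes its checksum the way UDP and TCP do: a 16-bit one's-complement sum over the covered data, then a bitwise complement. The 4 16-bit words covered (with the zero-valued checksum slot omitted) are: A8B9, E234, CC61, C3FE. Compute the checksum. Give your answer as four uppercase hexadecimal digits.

E4B0

One's-complement addition (fold any carry out of bit 15 back into bit 0):
  0xA8B9 + 0xE234 = 0x18AED → wrap carry → 0x8AEE
  0x8AEE + 0xCC61 = 0x1574F → wrap carry → 0x5750
  0x5750 + 0xC3FE = 0x11B4E → wrap carry → 0x1B4F
One's-complement sum = 0x1B4F.
Checksum = ~0x1B4F & 0xFFFF = 0xE4B0.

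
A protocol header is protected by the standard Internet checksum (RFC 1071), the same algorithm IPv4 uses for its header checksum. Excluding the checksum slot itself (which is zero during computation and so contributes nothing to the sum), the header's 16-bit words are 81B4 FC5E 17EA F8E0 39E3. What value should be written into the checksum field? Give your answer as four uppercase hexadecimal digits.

One's-complement addition (fold any carry out of bit 15 back into bit 0):
  0x81B4 + 0xFC5E = 0x17E12 → wrap carry → 0x7E13
  0x7E13 + 0x17EA = 0x095FD
  0x95FD + 0xF8E0 = 0x18EDD → wrap carry → 0x8EDE
  0x8EDE + 0x39E3 = 0x0C8C1
One's-complement sum = 0xC8C1.
Checksum = ~0xC8C1 & 0xFFFF = 0x373E.

373E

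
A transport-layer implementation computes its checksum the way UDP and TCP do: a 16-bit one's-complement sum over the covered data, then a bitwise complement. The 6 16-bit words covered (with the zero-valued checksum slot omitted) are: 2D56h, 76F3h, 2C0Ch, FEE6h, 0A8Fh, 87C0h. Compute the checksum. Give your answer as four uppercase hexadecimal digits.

9E73

One's-complement addition (fold any carry out of bit 15 back into bit 0):
  0x2D56 + 0x76F3 = 0x0A449
  0xA449 + 0x2C0C = 0x0D055
  0xD055 + 0xFEE6 = 0x1CF3B → wrap carry → 0xCF3C
  0xCF3C + 0x0A8F = 0x0D9CB
  0xD9CB + 0x87C0 = 0x1618B → wrap carry → 0x618C
One's-complement sum = 0x618C.
Checksum = ~0x618C & 0xFFFF = 0x9E73.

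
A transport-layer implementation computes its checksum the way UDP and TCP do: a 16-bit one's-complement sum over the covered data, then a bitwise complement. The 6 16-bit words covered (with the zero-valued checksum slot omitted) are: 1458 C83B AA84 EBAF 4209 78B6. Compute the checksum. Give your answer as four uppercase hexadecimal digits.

D277

One's-complement addition (fold any carry out of bit 15 back into bit 0):
  0x1458 + 0xC83B = 0x0DC93
  0xDC93 + 0xAA84 = 0x18717 → wrap carry → 0x8718
  0x8718 + 0xEBAF = 0x172C7 → wrap carry → 0x72C8
  0x72C8 + 0x4209 = 0x0B4D1
  0xB4D1 + 0x78B6 = 0x12D87 → wrap carry → 0x2D88
One's-complement sum = 0x2D88.
Checksum = ~0x2D88 & 0xFFFF = 0xD277.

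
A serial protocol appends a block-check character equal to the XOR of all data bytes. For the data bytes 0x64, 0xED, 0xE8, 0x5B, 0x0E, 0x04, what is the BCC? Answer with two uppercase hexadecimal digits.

XOR the bytes together:
  start with 0x64
  0x64 ⊕ 0xED = 0x89
  0x89 ⊕ 0xE8 = 0x61
  0x61 ⊕ 0x5B = 0x3A
  0x3A ⊕ 0x0E = 0x34
  0x34 ⊕ 0x04 = 0x30

30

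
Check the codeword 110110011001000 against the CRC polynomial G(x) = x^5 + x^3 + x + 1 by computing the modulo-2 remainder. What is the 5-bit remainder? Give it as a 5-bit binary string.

Modulo-2 division of 110110011001000 by 101011:
  pos 0: 110110 XOR 101011 = 011101
  pos 1: 111010 XOR 101011 = 010001
  pos 2: 100011 XOR 101011 = 001000
  pos 4: 100010 XOR 101011 = 001001
  pos 6: 100101 XOR 101011 = 001110
  pos 8: 111000 XOR 101011 = 010011
  pos 9: 100110 XOR 101011 = 001101
Remainder = 01101 (nonzero — an error is detected).

01101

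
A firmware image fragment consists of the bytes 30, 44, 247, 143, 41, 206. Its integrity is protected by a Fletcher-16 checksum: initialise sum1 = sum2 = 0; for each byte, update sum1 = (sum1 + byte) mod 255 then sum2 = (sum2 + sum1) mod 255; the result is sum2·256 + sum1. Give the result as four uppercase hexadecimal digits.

Running sums (mod 255):
  after byte 0 (30): sum1=30, sum2=30
  after byte 1 (44): sum1=74, sum2=104
  after byte 2 (247): sum1=66, sum2=170
  after byte 3 (143): sum1=209, sum2=124
  after byte 4 (41): sum1=250, sum2=119
  after byte 5 (206): sum1=201, sum2=65
Checksum = sum2·256 + sum1 = 65·256 + 201 = 16841 = 0x41C9.

41C9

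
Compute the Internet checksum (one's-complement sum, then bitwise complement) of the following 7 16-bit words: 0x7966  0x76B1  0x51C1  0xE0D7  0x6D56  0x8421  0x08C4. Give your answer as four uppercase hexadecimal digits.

One's-complement addition (fold any carry out of bit 15 back into bit 0):
  0x7966 + 0x76B1 = 0x0F017
  0xF017 + 0x51C1 = 0x141D8 → wrap carry → 0x41D9
  0x41D9 + 0xE0D7 = 0x122B0 → wrap carry → 0x22B1
  0x22B1 + 0x6D56 = 0x09007
  0x9007 + 0x8421 = 0x11428 → wrap carry → 0x1429
  0x1429 + 0x08C4 = 0x01CED
One's-complement sum = 0x1CED.
Checksum = ~0x1CED & 0xFFFF = 0xE312.

E312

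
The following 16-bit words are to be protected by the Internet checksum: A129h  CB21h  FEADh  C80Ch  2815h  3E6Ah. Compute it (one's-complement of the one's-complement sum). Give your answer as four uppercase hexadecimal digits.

667A

One's-complement addition (fold any carry out of bit 15 back into bit 0):
  0xA129 + 0xCB21 = 0x16C4A → wrap carry → 0x6C4B
  0x6C4B + 0xFEAD = 0x16AF8 → wrap carry → 0x6AF9
  0x6AF9 + 0xC80C = 0x13305 → wrap carry → 0x3306
  0x3306 + 0x2815 = 0x05B1B
  0x5B1B + 0x3E6A = 0x09985
One's-complement sum = 0x9985.
Checksum = ~0x9985 & 0xFFFF = 0x667A.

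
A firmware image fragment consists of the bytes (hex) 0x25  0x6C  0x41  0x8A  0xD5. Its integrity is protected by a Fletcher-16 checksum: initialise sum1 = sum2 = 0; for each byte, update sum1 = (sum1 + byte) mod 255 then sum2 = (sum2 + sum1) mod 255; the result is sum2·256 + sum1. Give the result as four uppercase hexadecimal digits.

1A33

Running sums (mod 255):
  after byte 0 (0x25): sum1=37, sum2=37
  after byte 1 (0x6C): sum1=145, sum2=182
  after byte 2 (0x41): sum1=210, sum2=137
  after byte 3 (0x8A): sum1=93, sum2=230
  after byte 4 (0xD5): sum1=51, sum2=26
Checksum = sum2·256 + sum1 = 26·256 + 51 = 6707 = 0x1A33.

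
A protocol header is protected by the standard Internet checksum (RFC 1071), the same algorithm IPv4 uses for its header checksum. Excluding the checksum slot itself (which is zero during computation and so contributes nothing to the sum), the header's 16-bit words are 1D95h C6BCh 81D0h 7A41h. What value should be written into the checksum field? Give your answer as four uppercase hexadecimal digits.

One's-complement addition (fold any carry out of bit 15 back into bit 0):
  0x1D95 + 0xC6BC = 0x0E451
  0xE451 + 0x81D0 = 0x16621 → wrap carry → 0x6622
  0x6622 + 0x7A41 = 0x0E063
One's-complement sum = 0xE063.
Checksum = ~0xE063 & 0xFFFF = 0x1F9C.

1F9C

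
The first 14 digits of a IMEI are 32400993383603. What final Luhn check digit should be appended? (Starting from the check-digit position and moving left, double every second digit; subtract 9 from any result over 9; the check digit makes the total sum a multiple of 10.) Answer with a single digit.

3

Partial digits right→left: 3 0 6 3 8 3 3 9 9 0 0 4 2 3
Double every second digit counting from the check-digit position (so the 1st, 3rd, 5th, ... of the partial from the right).
  doubled (with −9 where >9): 6 3 7 6 9 0 4 → sum 35
  kept as-is: 0 3 3 9 0 4 3 → sum 22
Total = 35 + 22 = 57.
Check digit = (10 − (57 mod 10)) mod 10 = 3.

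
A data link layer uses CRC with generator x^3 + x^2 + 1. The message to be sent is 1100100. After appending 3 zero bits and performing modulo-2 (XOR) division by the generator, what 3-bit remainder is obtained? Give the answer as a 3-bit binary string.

Append 3 zeros: 1100100000. Divide by 1101 (XOR where the leading bit is 1):
  pos 0: 1100 XOR 1101 = 0001
  pos 3: 1100 XOR 1101 = 0001
  pos 6: 1000 XOR 1101 = 0101
Remainder (last 3 bits) = 101. This is the CRC / FCS.

101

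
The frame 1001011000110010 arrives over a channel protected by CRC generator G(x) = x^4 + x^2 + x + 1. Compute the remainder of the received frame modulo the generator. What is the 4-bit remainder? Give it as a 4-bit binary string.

1011

Modulo-2 division of 1001011000110010 by 10111:
  pos 0: 10010 XOR 10111 = 00101
  pos 2: 10111 XOR 10111 = 00000
  pos 10: 11001 XOR 10111 = 01110
  pos 11: 11100 XOR 10111 = 01011
Remainder = 1011 (nonzero — an error is detected).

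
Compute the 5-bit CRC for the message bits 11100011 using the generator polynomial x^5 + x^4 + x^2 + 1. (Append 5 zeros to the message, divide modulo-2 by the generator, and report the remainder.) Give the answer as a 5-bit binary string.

11111

Append 5 zeros: 1110001100000. Divide by 110101 (XOR where the leading bit is 1):
  pos 0: 111000 XOR 110101 = 001101
  pos 2: 110111 XOR 110101 = 000010
  pos 6: 100000 XOR 110101 = 010101
  pos 7: 101010 XOR 110101 = 011111
Remainder (last 5 bits) = 11111. This is the CRC / FCS.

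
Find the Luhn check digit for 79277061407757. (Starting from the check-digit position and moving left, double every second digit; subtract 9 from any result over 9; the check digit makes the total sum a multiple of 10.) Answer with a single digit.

Partial digits right→left: 7 5 7 7 0 4 1 6 0 7 7 2 9 7
Double every second digit counting from the check-digit position (so the 1st, 3rd, 5th, ... of the partial from the right).
  doubled (with −9 where >9): 5 5 0 2 0 5 9 → sum 26
  kept as-is: 5 7 4 6 7 2 7 → sum 38
Total = 26 + 38 = 64.
Check digit = (10 − (64 mod 10)) mod 10 = 6.

6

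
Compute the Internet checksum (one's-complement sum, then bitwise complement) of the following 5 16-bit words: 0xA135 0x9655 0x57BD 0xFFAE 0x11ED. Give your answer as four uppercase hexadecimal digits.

One's-complement addition (fold any carry out of bit 15 back into bit 0):
  0xA135 + 0x9655 = 0x1378A → wrap carry → 0x378B
  0x378B + 0x57BD = 0x08F48
  0x8F48 + 0xFFAE = 0x18EF6 → wrap carry → 0x8EF7
  0x8EF7 + 0x11ED = 0x0A0E4
One's-complement sum = 0xA0E4.
Checksum = ~0xA0E4 & 0xFFFF = 0x5F1B.

5F1B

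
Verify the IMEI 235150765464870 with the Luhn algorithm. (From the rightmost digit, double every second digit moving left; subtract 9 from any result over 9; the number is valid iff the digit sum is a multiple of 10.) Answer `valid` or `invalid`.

valid

From the right, keep odd positions and double even positions (subtract 9 from any doubled value over 9):
  doubled (positions 2,4,...): 5 8 8 3 0 2 6 → sum 32
  kept (positions 1,3,...): 0 8 6 5 7 5 5 2 → sum 38
Total = 70.
70 mod 10 = 0, so the number is valid.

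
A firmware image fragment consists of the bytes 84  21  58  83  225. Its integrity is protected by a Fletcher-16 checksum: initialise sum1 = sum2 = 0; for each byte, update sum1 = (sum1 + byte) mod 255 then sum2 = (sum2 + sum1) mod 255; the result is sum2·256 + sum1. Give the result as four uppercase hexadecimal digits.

31D8

Running sums (mod 255):
  after byte 0 (84): sum1=84, sum2=84
  after byte 1 (21): sum1=105, sum2=189
  after byte 2 (58): sum1=163, sum2=97
  after byte 3 (83): sum1=246, sum2=88
  after byte 4 (225): sum1=216, sum2=49
Checksum = sum2·256 + sum1 = 49·256 + 216 = 12760 = 0x31D8.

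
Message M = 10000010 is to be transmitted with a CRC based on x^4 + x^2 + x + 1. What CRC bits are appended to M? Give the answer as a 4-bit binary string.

1001

Append 4 zeros: 100000100000. Divide by 10111 (XOR where the leading bit is 1):
  pos 0: 10000 XOR 10111 = 00111
  pos 2: 11101 XOR 10111 = 01010
  pos 3: 10100 XOR 10111 = 00011
  pos 6: 11000 XOR 10111 = 01111
  pos 7: 11110 XOR 10111 = 01001
Remainder (last 4 bits) = 1001. This is the CRC / FCS.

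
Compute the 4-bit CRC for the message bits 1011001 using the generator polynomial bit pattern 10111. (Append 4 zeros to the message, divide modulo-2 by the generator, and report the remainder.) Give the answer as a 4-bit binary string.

1100

Append 4 zeros: 10110010000. Divide by 10111 (XOR where the leading bit is 1):
  pos 0: 10110 XOR 10111 = 00001
  pos 4: 10100 XOR 10111 = 00011
Remainder (last 4 bits) = 1100. This is the CRC / FCS.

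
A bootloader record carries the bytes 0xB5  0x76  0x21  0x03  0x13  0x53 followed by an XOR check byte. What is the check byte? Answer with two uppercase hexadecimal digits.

XOR the bytes together:
  start with 0xB5
  0xB5 ⊕ 0x76 = 0xC3
  0xC3 ⊕ 0x21 = 0xE2
  0xE2 ⊕ 0x03 = 0xE1
  0xE1 ⊕ 0x13 = 0xF2
  0xF2 ⊕ 0x53 = 0xA1

A1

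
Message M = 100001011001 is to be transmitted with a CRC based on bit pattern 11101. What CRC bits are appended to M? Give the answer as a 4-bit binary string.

0100

Append 4 zeros: 1000010110010000. Divide by 11101 (XOR where the leading bit is 1):
  pos 0: 10000 XOR 11101 = 01101
  pos 1: 11011 XOR 11101 = 00110
  pos 3: 11001 XOR 11101 = 00100
  pos 5: 10010 XOR 11101 = 01111
  pos 6: 11110 XOR 11101 = 00011
  pos 9: 11100 XOR 11101 = 00001
Remainder (last 4 bits) = 0100. This is the CRC / FCS.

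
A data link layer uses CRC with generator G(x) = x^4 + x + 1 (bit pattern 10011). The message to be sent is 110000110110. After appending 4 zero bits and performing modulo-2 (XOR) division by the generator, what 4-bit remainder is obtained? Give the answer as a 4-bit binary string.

Append 4 zeros: 1100001101100000. Divide by 10011 (XOR where the leading bit is 1):
  pos 0: 11000 XOR 10011 = 01011
  pos 1: 10110 XOR 10011 = 00101
  pos 3: 10111 XOR 10011 = 00100
  pos 5: 10001 XOR 10011 = 00010
  pos 8: 10100 XOR 10011 = 00111
  pos 10: 11100 XOR 10011 = 01111
  pos 11: 11110 XOR 10011 = 01101
Remainder (last 4 bits) = 1101. This is the CRC / FCS.

1101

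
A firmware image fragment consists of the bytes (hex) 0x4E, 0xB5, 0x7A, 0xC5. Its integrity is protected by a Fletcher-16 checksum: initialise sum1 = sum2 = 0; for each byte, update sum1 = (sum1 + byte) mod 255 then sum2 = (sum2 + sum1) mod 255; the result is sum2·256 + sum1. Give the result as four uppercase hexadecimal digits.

Running sums (mod 255):
  after byte 0 (0x4E): sum1=78, sum2=78
  after byte 1 (0xB5): sum1=4, sum2=82
  after byte 2 (0x7A): sum1=126, sum2=208
  after byte 3 (0xC5): sum1=68, sum2=21
Checksum = sum2·256 + sum1 = 21·256 + 68 = 5444 = 0x1544.

1544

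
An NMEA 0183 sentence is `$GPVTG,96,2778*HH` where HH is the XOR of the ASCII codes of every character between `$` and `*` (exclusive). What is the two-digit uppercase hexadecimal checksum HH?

XOR the ASCII codes of the payload characters:
  'G' = 0x47 → acc = 0x47
  'P' = 0x50 → acc = 0x17
  'V' = 0x56 → acc = 0x41
  'T' = 0x54 → acc = 0x15
  'G' = 0x47 → acc = 0x52
  ',' = 0x2C → acc = 0x7E
  '9' = 0x39 → acc = 0x47
  '6' = 0x36 → acc = 0x71
  ',' = 0x2C → acc = 0x5D
  '2' = 0x32 → acc = 0x6F
  '7' = 0x37 → acc = 0x58
  '7' = 0x37 → acc = 0x6F
  '8' = 0x38 → acc = 0x57
Checksum = 0x57.

57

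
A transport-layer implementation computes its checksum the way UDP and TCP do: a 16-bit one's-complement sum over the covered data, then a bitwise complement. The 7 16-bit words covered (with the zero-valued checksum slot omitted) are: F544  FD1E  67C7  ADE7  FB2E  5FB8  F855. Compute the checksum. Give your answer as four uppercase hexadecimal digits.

One's-complement addition (fold any carry out of bit 15 back into bit 0):
  0xF544 + 0xFD1E = 0x1F262 → wrap carry → 0xF263
  0xF263 + 0x67C7 = 0x15A2A → wrap carry → 0x5A2B
  0x5A2B + 0xADE7 = 0x10812 → wrap carry → 0x0813
  0x0813 + 0xFB2E = 0x10341 → wrap carry → 0x0342
  0x0342 + 0x5FB8 = 0x062FA
  0x62FA + 0xF855 = 0x15B4F → wrap carry → 0x5B50
One's-complement sum = 0x5B50.
Checksum = ~0x5B50 & 0xFFFF = 0xA4AF.

A4AF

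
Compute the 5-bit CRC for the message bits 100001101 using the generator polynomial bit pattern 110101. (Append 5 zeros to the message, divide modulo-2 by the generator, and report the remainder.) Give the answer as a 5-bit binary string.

00101

Append 5 zeros: 10000110100000. Divide by 110101 (XOR where the leading bit is 1):
  pos 0: 100001 XOR 110101 = 010100
  pos 1: 101001 XOR 110101 = 011100
  pos 2: 111000 XOR 110101 = 001101
  pos 4: 110110 XOR 110101 = 000011
  pos 8: 110000 XOR 110101 = 000101
Remainder (last 5 bits) = 00101. This is the CRC / FCS.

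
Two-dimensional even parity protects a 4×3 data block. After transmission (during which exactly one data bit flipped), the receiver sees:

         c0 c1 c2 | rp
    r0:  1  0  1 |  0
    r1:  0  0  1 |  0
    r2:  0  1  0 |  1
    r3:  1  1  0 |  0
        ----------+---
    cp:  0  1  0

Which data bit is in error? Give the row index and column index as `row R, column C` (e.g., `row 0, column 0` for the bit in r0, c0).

Recompute each row's even parity and compare to rp:
  r0: data parity 0, sent rp 0 → ok
  r1: data parity 1, sent rp 0 → mismatch
  r2: data parity 1, sent rp 1 → ok
  r3: data parity 0, sent rp 0 → ok
Recompute each column's even parity and compare to cp:
  c0: data parity 0, sent cp 0 → ok
  c1: data parity 0, sent cp 1 → mismatch
  c2: data parity 0, sent cp 0 → ok
Exactly one row (r1) and one column (c1) fail → the flipped bit is at their intersection.

row 1, column 1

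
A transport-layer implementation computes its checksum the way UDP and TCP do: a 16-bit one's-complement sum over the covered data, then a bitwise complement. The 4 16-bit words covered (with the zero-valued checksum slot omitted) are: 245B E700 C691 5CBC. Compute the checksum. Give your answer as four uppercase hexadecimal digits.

One's-complement addition (fold any carry out of bit 15 back into bit 0):
  0x245B + 0xE700 = 0x10B5B → wrap carry → 0x0B5C
  0x0B5C + 0xC691 = 0x0D1ED
  0xD1ED + 0x5CBC = 0x12EA9 → wrap carry → 0x2EAA
One's-complement sum = 0x2EAA.
Checksum = ~0x2EAA & 0xFFFF = 0xD155.

D155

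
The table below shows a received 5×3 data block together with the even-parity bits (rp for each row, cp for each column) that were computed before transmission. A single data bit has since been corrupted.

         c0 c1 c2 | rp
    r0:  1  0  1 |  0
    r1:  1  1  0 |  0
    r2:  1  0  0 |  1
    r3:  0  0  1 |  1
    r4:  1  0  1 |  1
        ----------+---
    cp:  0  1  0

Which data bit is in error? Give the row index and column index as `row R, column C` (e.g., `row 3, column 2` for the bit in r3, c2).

row 4, column 2

Recompute each row's even parity and compare to rp:
  r0: data parity 0, sent rp 0 → ok
  r1: data parity 0, sent rp 0 → ok
  r2: data parity 1, sent rp 1 → ok
  r3: data parity 1, sent rp 1 → ok
  r4: data parity 0, sent rp 1 → mismatch
Recompute each column's even parity and compare to cp:
  c0: data parity 0, sent cp 0 → ok
  c1: data parity 1, sent cp 1 → ok
  c2: data parity 1, sent cp 0 → mismatch
Exactly one row (r4) and one column (c2) fail → the flipped bit is at their intersection.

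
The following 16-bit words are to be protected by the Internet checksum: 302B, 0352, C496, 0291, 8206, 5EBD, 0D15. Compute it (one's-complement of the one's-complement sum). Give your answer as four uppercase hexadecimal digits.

1782

One's-complement addition (fold any carry out of bit 15 back into bit 0):
  0x302B + 0x0352 = 0x0337D
  0x337D + 0xC496 = 0x0F813
  0xF813 + 0x0291 = 0x0FAA4
  0xFAA4 + 0x8206 = 0x17CAA → wrap carry → 0x7CAB
  0x7CAB + 0x5EBD = 0x0DB68
  0xDB68 + 0x0D15 = 0x0E87D
One's-complement sum = 0xE87D.
Checksum = ~0xE87D & 0xFFFF = 0x1782.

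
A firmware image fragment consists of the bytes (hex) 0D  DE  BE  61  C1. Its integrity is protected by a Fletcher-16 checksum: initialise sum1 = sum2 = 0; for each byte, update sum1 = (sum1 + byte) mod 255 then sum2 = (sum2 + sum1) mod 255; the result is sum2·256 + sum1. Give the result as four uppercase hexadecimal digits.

Running sums (mod 255):
  after byte 0 (0D): sum1=13, sum2=13
  after byte 1 (DE): sum1=235, sum2=248
  after byte 2 (BE): sum1=170, sum2=163
  after byte 3 (61): sum1=12, sum2=175
  after byte 4 (C1): sum1=205, sum2=125
Checksum = sum2·256 + sum1 = 125·256 + 205 = 32205 = 0x7DCD.

7DCD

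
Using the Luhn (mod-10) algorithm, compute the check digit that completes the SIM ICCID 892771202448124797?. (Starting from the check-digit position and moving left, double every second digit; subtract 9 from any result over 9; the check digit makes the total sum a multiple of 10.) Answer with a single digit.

Partial digits right→left: 7 9 7 4 2 1 8 4 4 2 0 2 1 7 7 2 9 8
Double every second digit counting from the check-digit position (so the 1st, 3rd, 5th, ... of the partial from the right).
  doubled (with −9 where >9): 5 5 4 7 8 0 2 5 9 → sum 45
  kept as-is: 9 4 1 4 2 2 7 2 8 → sum 39
Total = 45 + 39 = 84.
Check digit = (10 − (84 mod 10)) mod 10 = 6.

6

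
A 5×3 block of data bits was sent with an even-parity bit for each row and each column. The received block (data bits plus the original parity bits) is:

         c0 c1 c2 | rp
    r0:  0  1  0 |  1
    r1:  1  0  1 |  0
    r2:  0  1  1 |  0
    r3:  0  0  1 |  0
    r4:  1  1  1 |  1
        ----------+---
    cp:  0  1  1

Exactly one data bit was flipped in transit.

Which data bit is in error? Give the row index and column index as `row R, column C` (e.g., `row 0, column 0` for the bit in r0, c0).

Recompute each row's even parity and compare to rp:
  r0: data parity 1, sent rp 1 → ok
  r1: data parity 0, sent rp 0 → ok
  r2: data parity 0, sent rp 0 → ok
  r3: data parity 1, sent rp 0 → mismatch
  r4: data parity 1, sent rp 1 → ok
Recompute each column's even parity and compare to cp:
  c0: data parity 0, sent cp 0 → ok
  c1: data parity 1, sent cp 1 → ok
  c2: data parity 0, sent cp 1 → mismatch
Exactly one row (r3) and one column (c2) fail → the flipped bit is at their intersection.

row 3, column 2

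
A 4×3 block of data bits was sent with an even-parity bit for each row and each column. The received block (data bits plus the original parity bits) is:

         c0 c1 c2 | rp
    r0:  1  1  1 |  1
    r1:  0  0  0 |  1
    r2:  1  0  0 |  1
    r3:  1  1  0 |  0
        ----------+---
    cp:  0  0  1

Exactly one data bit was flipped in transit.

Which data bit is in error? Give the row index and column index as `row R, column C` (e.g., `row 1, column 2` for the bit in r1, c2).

row 1, column 0

Recompute each row's even parity and compare to rp:
  r0: data parity 1, sent rp 1 → ok
  r1: data parity 0, sent rp 1 → mismatch
  r2: data parity 1, sent rp 1 → ok
  r3: data parity 0, sent rp 0 → ok
Recompute each column's even parity and compare to cp:
  c0: data parity 1, sent cp 0 → mismatch
  c1: data parity 0, sent cp 0 → ok
  c2: data parity 1, sent cp 1 → ok
Exactly one row (r1) and one column (c0) fail → the flipped bit is at their intersection.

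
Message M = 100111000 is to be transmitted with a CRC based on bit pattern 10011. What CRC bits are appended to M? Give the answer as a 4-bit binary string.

Append 4 zeros: 1001110000000. Divide by 10011 (XOR where the leading bit is 1):
  pos 0: 10011 XOR 10011 = 00000
  pos 5: 10000 XOR 10011 = 00011
  pos 8: 11000 XOR 10011 = 01011
Remainder (last 4 bits) = 1011. This is the CRC / FCS.

1011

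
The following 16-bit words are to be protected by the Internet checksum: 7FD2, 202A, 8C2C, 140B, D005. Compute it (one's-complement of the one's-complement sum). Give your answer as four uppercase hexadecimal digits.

One's-complement addition (fold any carry out of bit 15 back into bit 0):
  0x7FD2 + 0x202A = 0x09FFC
  0x9FFC + 0x8C2C = 0x12C28 → wrap carry → 0x2C29
  0x2C29 + 0x140B = 0x04034
  0x4034 + 0xD005 = 0x11039 → wrap carry → 0x103A
One's-complement sum = 0x103A.
Checksum = ~0x103A & 0xFFFF = 0xEFC5.

EFC5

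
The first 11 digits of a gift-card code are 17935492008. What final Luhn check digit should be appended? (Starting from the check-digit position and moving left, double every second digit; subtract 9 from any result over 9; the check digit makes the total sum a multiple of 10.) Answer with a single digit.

6

Partial digits right→left: 8 0 0 2 9 4 5 3 9 7 1
Double every second digit counting from the check-digit position (so the 1st, 3rd, 5th, ... of the partial from the right).
  doubled (with −9 where >9): 7 0 9 1 9 2 → sum 28
  kept as-is: 0 2 4 3 7 → sum 16
Total = 28 + 16 = 44.
Check digit = (10 − (44 mod 10)) mod 10 = 6.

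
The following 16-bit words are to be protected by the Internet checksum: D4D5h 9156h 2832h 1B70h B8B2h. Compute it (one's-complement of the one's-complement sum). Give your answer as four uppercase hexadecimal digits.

9D7E

One's-complement addition (fold any carry out of bit 15 back into bit 0):
  0xD4D5 + 0x9156 = 0x1662B → wrap carry → 0x662C
  0x662C + 0x2832 = 0x08E5E
  0x8E5E + 0x1B70 = 0x0A9CE
  0xA9CE + 0xB8B2 = 0x16280 → wrap carry → 0x6281
One's-complement sum = 0x6281.
Checksum = ~0x6281 & 0xFFFF = 0x9D7E.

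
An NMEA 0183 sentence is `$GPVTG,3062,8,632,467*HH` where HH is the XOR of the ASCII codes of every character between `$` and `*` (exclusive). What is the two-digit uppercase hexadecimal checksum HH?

XOR the ASCII codes of the payload characters:
  'G' = 0x47 → acc = 0x47
  'P' = 0x50 → acc = 0x17
  'V' = 0x56 → acc = 0x41
  'T' = 0x54 → acc = 0x15
  'G' = 0x47 → acc = 0x52
  ',' = 0x2C → acc = 0x7E
  '3' = 0x33 → acc = 0x4D
  '0' = 0x30 → acc = 0x7D
  '6' = 0x36 → acc = 0x4B
  '2' = 0x32 → acc = 0x79
  ',' = 0x2C → acc = 0x55
  '8' = 0x38 → acc = 0x6D
  ',' = 0x2C → acc = 0x41
  '6' = 0x36 → acc = 0x77
  '3' = 0x33 → acc = 0x44
  '2' = 0x32 → acc = 0x76
  ',' = 0x2C → acc = 0x5A
  '4' = 0x34 → acc = 0x6E
  '6' = 0x36 → acc = 0x58
  '7' = 0x37 → acc = 0x6F
Checksum = 0x6F.

6F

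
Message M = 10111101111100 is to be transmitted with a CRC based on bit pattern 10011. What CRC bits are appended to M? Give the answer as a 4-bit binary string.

0001

Append 4 zeros: 101111011111000000. Divide by 10011 (XOR where the leading bit is 1):
  pos 0: 10111 XOR 10011 = 00100
  pos 2: 10010 XOR 10011 = 00001
  pos 6: 11111 XOR 10011 = 01100
  pos 7: 11001 XOR 10011 = 01010
  pos 8: 10100 XOR 10011 = 00111
  pos 10: 11100 XOR 10011 = 01111
  pos 11: 11110 XOR 10011 = 01101
  pos 12: 11010 XOR 10011 = 01001
  pos 13: 10010 XOR 10011 = 00001
Remainder (last 4 bits) = 0001. This is the CRC / FCS.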